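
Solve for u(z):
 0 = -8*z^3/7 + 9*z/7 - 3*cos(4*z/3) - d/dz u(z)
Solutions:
 u(z) = C1 - 2*z^4/7 + 9*z^2/14 - 9*sin(4*z/3)/4


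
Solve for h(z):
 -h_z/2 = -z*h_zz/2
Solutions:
 h(z) = C1 + C2*z^2


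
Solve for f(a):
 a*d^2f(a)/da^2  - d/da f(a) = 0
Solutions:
 f(a) = C1 + C2*a^2


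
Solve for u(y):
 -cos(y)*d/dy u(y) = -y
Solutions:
 u(y) = C1 + Integral(y/cos(y), y)


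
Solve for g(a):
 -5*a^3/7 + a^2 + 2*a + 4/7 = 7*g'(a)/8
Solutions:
 g(a) = C1 - 10*a^4/49 + 8*a^3/21 + 8*a^2/7 + 32*a/49


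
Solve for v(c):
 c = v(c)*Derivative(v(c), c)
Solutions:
 v(c) = -sqrt(C1 + c^2)
 v(c) = sqrt(C1 + c^2)


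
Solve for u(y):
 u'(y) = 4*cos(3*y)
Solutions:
 u(y) = C1 + 4*sin(3*y)/3


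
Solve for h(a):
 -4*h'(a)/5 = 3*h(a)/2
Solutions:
 h(a) = C1*exp(-15*a/8)


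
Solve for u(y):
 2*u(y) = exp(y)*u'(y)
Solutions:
 u(y) = C1*exp(-2*exp(-y))


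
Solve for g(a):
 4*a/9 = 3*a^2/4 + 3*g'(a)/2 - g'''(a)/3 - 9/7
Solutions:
 g(a) = C1 + C2*exp(-3*sqrt(2)*a/2) + C3*exp(3*sqrt(2)*a/2) - a^3/6 + 4*a^2/27 + 40*a/63


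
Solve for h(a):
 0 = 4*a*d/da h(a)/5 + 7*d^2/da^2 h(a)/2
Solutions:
 h(a) = C1 + C2*erf(2*sqrt(35)*a/35)


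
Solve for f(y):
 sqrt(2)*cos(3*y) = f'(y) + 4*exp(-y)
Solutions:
 f(y) = C1 + sqrt(2)*sin(3*y)/3 + 4*exp(-y)


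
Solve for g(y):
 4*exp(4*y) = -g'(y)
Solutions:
 g(y) = C1 - exp(4*y)


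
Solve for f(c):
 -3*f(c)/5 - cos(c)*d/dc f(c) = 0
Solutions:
 f(c) = C1*(sin(c) - 1)^(3/10)/(sin(c) + 1)^(3/10)


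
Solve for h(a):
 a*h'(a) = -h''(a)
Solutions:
 h(a) = C1 + C2*erf(sqrt(2)*a/2)


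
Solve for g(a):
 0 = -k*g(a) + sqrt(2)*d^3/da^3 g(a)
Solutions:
 g(a) = C1*exp(2^(5/6)*a*k^(1/3)/2) + C2*exp(2^(5/6)*a*k^(1/3)*(-1 + sqrt(3)*I)/4) + C3*exp(-2^(5/6)*a*k^(1/3)*(1 + sqrt(3)*I)/4)


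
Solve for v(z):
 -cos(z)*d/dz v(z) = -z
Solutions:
 v(z) = C1 + Integral(z/cos(z), z)


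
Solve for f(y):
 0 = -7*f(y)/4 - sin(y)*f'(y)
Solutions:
 f(y) = C1*(cos(y) + 1)^(7/8)/(cos(y) - 1)^(7/8)


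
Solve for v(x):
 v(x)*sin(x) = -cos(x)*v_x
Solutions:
 v(x) = C1*cos(x)


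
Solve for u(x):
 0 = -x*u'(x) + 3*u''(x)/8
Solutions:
 u(x) = C1 + C2*erfi(2*sqrt(3)*x/3)


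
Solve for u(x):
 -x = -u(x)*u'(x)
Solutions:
 u(x) = -sqrt(C1 + x^2)
 u(x) = sqrt(C1 + x^2)


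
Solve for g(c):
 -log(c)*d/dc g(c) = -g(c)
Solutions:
 g(c) = C1*exp(li(c))


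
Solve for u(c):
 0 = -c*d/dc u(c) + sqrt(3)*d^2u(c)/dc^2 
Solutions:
 u(c) = C1 + C2*erfi(sqrt(2)*3^(3/4)*c/6)


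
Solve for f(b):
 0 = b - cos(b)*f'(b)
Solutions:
 f(b) = C1 + Integral(b/cos(b), b)


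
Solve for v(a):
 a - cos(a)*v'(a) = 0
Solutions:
 v(a) = C1 + Integral(a/cos(a), a)


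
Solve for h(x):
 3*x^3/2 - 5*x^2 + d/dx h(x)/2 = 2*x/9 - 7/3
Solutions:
 h(x) = C1 - 3*x^4/4 + 10*x^3/3 + 2*x^2/9 - 14*x/3


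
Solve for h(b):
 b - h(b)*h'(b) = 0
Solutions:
 h(b) = -sqrt(C1 + b^2)
 h(b) = sqrt(C1 + b^2)


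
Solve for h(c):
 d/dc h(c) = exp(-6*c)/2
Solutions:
 h(c) = C1 - exp(-6*c)/12


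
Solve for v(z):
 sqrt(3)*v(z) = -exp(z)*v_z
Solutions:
 v(z) = C1*exp(sqrt(3)*exp(-z))


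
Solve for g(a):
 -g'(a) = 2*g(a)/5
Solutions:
 g(a) = C1*exp(-2*a/5)


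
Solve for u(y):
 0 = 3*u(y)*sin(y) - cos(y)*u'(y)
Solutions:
 u(y) = C1/cos(y)^3


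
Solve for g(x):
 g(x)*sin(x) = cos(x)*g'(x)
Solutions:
 g(x) = C1/cos(x)


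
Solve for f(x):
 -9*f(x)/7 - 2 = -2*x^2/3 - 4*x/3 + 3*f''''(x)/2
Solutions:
 f(x) = 14*x^2/27 + 28*x/27 + (C1*sin(14^(3/4)*3^(1/4)*x/14) + C2*cos(14^(3/4)*3^(1/4)*x/14))*exp(-14^(3/4)*3^(1/4)*x/14) + (C3*sin(14^(3/4)*3^(1/4)*x/14) + C4*cos(14^(3/4)*3^(1/4)*x/14))*exp(14^(3/4)*3^(1/4)*x/14) - 14/9


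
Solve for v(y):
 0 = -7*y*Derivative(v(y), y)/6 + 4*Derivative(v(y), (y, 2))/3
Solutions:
 v(y) = C1 + C2*erfi(sqrt(7)*y/4)


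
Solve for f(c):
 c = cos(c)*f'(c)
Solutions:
 f(c) = C1 + Integral(c/cos(c), c)


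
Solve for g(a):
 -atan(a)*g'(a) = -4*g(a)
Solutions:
 g(a) = C1*exp(4*Integral(1/atan(a), a))


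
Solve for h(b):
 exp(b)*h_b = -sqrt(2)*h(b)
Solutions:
 h(b) = C1*exp(sqrt(2)*exp(-b))


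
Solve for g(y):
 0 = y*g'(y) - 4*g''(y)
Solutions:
 g(y) = C1 + C2*erfi(sqrt(2)*y/4)


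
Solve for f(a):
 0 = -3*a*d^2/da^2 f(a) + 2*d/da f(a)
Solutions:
 f(a) = C1 + C2*a^(5/3)


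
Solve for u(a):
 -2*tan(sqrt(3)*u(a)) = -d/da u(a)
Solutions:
 u(a) = sqrt(3)*(pi - asin(C1*exp(2*sqrt(3)*a)))/3
 u(a) = sqrt(3)*asin(C1*exp(2*sqrt(3)*a))/3


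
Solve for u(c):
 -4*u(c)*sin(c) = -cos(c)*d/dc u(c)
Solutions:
 u(c) = C1/cos(c)^4


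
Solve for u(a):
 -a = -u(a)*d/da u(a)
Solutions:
 u(a) = -sqrt(C1 + a^2)
 u(a) = sqrt(C1 + a^2)


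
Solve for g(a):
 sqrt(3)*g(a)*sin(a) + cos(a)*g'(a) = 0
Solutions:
 g(a) = C1*cos(a)^(sqrt(3))


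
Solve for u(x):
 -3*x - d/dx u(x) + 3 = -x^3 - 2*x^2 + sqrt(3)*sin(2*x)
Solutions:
 u(x) = C1 + x^4/4 + 2*x^3/3 - 3*x^2/2 + 3*x + sqrt(3)*cos(2*x)/2


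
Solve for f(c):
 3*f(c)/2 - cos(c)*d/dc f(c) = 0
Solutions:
 f(c) = C1*(sin(c) + 1)^(3/4)/(sin(c) - 1)^(3/4)


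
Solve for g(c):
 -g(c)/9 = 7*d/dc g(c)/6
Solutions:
 g(c) = C1*exp(-2*c/21)


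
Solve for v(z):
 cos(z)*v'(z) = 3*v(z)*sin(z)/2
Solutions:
 v(z) = C1/cos(z)^(3/2)


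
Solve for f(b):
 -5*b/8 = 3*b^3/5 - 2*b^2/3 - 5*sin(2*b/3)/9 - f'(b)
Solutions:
 f(b) = C1 + 3*b^4/20 - 2*b^3/9 + 5*b^2/16 + 5*cos(2*b/3)/6


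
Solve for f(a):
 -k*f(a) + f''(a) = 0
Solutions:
 f(a) = C1*exp(-a*sqrt(k)) + C2*exp(a*sqrt(k))


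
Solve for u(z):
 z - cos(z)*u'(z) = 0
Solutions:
 u(z) = C1 + Integral(z/cos(z), z)


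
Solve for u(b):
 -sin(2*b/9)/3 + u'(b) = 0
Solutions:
 u(b) = C1 - 3*cos(2*b/9)/2


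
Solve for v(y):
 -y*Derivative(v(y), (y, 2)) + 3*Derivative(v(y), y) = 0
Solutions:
 v(y) = C1 + C2*y^4


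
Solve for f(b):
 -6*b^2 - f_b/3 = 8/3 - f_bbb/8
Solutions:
 f(b) = C1 + C2*exp(-2*sqrt(6)*b/3) + C3*exp(2*sqrt(6)*b/3) - 6*b^3 - 43*b/2


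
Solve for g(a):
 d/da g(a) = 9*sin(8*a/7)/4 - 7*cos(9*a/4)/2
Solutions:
 g(a) = C1 - 14*sin(9*a/4)/9 - 63*cos(8*a/7)/32


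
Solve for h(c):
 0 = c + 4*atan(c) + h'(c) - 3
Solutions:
 h(c) = C1 - c^2/2 - 4*c*atan(c) + 3*c + 2*log(c^2 + 1)


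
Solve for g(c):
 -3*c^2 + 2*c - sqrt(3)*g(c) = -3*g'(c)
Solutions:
 g(c) = C1*exp(sqrt(3)*c/3) - sqrt(3)*c^2 - 6*c + 2*sqrt(3)*c/3 - 6*sqrt(3) + 2


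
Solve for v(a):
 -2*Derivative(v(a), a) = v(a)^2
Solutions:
 v(a) = 2/(C1 + a)


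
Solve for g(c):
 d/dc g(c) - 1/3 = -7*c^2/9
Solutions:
 g(c) = C1 - 7*c^3/27 + c/3


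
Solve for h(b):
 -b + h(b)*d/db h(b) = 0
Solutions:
 h(b) = -sqrt(C1 + b^2)
 h(b) = sqrt(C1 + b^2)


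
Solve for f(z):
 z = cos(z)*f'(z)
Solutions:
 f(z) = C1 + Integral(z/cos(z), z)


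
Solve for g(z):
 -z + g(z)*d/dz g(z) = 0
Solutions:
 g(z) = -sqrt(C1 + z^2)
 g(z) = sqrt(C1 + z^2)


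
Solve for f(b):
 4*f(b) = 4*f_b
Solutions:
 f(b) = C1*exp(b)


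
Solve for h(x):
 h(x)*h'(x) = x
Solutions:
 h(x) = -sqrt(C1 + x^2)
 h(x) = sqrt(C1 + x^2)


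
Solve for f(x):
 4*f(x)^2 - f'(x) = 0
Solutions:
 f(x) = -1/(C1 + 4*x)


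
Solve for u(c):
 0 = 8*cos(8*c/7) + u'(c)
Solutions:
 u(c) = C1 - 7*sin(8*c/7)


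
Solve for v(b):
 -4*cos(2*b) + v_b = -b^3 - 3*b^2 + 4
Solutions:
 v(b) = C1 - b^4/4 - b^3 + 4*b + 4*sin(b)*cos(b)


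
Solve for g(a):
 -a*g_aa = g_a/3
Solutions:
 g(a) = C1 + C2*a^(2/3)


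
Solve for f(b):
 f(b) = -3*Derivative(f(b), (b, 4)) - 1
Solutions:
 f(b) = (C1*sin(sqrt(2)*3^(3/4)*b/6) + C2*cos(sqrt(2)*3^(3/4)*b/6))*exp(-sqrt(2)*3^(3/4)*b/6) + (C3*sin(sqrt(2)*3^(3/4)*b/6) + C4*cos(sqrt(2)*3^(3/4)*b/6))*exp(sqrt(2)*3^(3/4)*b/6) - 1


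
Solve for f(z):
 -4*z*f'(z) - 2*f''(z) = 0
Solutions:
 f(z) = C1 + C2*erf(z)


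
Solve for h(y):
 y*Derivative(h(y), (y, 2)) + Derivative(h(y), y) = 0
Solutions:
 h(y) = C1 + C2*log(y)


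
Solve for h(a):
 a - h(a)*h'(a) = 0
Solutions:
 h(a) = -sqrt(C1 + a^2)
 h(a) = sqrt(C1 + a^2)


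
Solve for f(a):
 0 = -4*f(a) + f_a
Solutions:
 f(a) = C1*exp(4*a)


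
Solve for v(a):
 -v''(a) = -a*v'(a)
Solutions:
 v(a) = C1 + C2*erfi(sqrt(2)*a/2)


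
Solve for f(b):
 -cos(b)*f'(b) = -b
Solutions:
 f(b) = C1 + Integral(b/cos(b), b)


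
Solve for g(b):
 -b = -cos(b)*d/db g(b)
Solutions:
 g(b) = C1 + Integral(b/cos(b), b)


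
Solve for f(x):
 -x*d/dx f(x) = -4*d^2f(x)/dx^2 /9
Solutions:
 f(x) = C1 + C2*erfi(3*sqrt(2)*x/4)


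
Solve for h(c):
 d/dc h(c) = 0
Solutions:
 h(c) = C1


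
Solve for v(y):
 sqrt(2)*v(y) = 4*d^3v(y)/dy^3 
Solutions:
 v(y) = C3*exp(sqrt(2)*y/2) + (C1*sin(sqrt(6)*y/4) + C2*cos(sqrt(6)*y/4))*exp(-sqrt(2)*y/4)


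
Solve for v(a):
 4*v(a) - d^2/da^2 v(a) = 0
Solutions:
 v(a) = C1*exp(-2*a) + C2*exp(2*a)


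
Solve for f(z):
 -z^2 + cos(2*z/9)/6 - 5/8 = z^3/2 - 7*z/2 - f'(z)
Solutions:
 f(z) = C1 + z^4/8 + z^3/3 - 7*z^2/4 + 5*z/8 - 3*sin(2*z/9)/4


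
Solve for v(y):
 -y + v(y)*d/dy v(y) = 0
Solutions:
 v(y) = -sqrt(C1 + y^2)
 v(y) = sqrt(C1 + y^2)


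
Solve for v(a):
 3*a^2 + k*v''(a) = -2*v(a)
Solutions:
 v(a) = C1*exp(-sqrt(2)*a*sqrt(-1/k)) + C2*exp(sqrt(2)*a*sqrt(-1/k)) - 3*a^2/2 + 3*k/2


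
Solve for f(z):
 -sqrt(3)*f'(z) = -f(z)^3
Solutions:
 f(z) = -sqrt(6)*sqrt(-1/(C1 + sqrt(3)*z))/2
 f(z) = sqrt(6)*sqrt(-1/(C1 + sqrt(3)*z))/2


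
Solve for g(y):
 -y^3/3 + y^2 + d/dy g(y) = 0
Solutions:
 g(y) = C1 + y^4/12 - y^3/3


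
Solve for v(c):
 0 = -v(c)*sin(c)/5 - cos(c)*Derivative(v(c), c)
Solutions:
 v(c) = C1*cos(c)^(1/5)


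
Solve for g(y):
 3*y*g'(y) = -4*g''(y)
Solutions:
 g(y) = C1 + C2*erf(sqrt(6)*y/4)


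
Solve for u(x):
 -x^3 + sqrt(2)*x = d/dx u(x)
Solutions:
 u(x) = C1 - x^4/4 + sqrt(2)*x^2/2


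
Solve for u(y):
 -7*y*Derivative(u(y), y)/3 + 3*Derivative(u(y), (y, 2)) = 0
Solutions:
 u(y) = C1 + C2*erfi(sqrt(14)*y/6)


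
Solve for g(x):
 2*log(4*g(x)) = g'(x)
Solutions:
 -Integral(1/(log(_y) + 2*log(2)), (_y, g(x)))/2 = C1 - x


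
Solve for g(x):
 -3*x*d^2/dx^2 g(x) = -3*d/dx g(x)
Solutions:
 g(x) = C1 + C2*x^2


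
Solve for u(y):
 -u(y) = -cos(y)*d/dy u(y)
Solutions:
 u(y) = C1*sqrt(sin(y) + 1)/sqrt(sin(y) - 1)


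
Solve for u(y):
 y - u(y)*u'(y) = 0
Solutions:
 u(y) = -sqrt(C1 + y^2)
 u(y) = sqrt(C1 + y^2)


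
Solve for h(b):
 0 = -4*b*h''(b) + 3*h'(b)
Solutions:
 h(b) = C1 + C2*b^(7/4)


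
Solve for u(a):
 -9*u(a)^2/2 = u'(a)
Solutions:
 u(a) = 2/(C1 + 9*a)


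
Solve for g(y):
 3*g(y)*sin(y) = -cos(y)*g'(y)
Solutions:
 g(y) = C1*cos(y)^3


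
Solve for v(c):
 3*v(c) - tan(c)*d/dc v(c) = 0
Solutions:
 v(c) = C1*sin(c)^3


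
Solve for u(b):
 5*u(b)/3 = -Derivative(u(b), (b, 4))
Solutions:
 u(b) = (C1*sin(sqrt(2)*3^(3/4)*5^(1/4)*b/6) + C2*cos(sqrt(2)*3^(3/4)*5^(1/4)*b/6))*exp(-sqrt(2)*3^(3/4)*5^(1/4)*b/6) + (C3*sin(sqrt(2)*3^(3/4)*5^(1/4)*b/6) + C4*cos(sqrt(2)*3^(3/4)*5^(1/4)*b/6))*exp(sqrt(2)*3^(3/4)*5^(1/4)*b/6)


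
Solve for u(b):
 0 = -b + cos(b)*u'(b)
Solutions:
 u(b) = C1 + Integral(b/cos(b), b)


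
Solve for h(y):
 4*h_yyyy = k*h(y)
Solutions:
 h(y) = C1*exp(-sqrt(2)*k^(1/4)*y/2) + C2*exp(sqrt(2)*k^(1/4)*y/2) + C3*exp(-sqrt(2)*I*k^(1/4)*y/2) + C4*exp(sqrt(2)*I*k^(1/4)*y/2)


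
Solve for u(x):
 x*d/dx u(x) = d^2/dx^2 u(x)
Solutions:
 u(x) = C1 + C2*erfi(sqrt(2)*x/2)


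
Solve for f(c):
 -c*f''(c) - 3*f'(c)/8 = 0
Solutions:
 f(c) = C1 + C2*c^(5/8)


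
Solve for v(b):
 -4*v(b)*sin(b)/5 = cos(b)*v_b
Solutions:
 v(b) = C1*cos(b)^(4/5)


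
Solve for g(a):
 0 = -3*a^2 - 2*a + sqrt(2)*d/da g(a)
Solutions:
 g(a) = C1 + sqrt(2)*a^3/2 + sqrt(2)*a^2/2


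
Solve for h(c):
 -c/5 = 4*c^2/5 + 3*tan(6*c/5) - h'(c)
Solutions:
 h(c) = C1 + 4*c^3/15 + c^2/10 - 5*log(cos(6*c/5))/2


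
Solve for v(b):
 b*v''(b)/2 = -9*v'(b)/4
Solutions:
 v(b) = C1 + C2/b^(7/2)


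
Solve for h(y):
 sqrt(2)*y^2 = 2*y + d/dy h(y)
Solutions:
 h(y) = C1 + sqrt(2)*y^3/3 - y^2


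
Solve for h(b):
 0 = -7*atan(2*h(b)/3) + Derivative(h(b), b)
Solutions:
 Integral(1/atan(2*_y/3), (_y, h(b))) = C1 + 7*b


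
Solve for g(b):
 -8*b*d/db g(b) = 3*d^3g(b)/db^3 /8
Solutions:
 g(b) = C1 + Integral(C2*airyai(-4*3^(2/3)*b/3) + C3*airybi(-4*3^(2/3)*b/3), b)


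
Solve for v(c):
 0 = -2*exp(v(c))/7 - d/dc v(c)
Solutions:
 v(c) = log(1/(C1 + 2*c)) + log(7)


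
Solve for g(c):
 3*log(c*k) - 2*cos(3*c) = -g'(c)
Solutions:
 g(c) = C1 - 3*c*log(c*k) + 3*c + 2*sin(3*c)/3


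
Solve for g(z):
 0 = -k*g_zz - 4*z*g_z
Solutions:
 g(z) = C1 + C2*sqrt(k)*erf(sqrt(2)*z*sqrt(1/k))


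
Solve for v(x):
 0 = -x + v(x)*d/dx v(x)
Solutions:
 v(x) = -sqrt(C1 + x^2)
 v(x) = sqrt(C1 + x^2)


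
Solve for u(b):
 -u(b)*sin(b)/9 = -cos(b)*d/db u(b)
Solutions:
 u(b) = C1/cos(b)^(1/9)


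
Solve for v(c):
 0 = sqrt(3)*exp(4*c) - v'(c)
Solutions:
 v(c) = C1 + sqrt(3)*exp(4*c)/4


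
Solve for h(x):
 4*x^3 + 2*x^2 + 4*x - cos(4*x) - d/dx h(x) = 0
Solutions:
 h(x) = C1 + x^4 + 2*x^3/3 + 2*x^2 - sin(4*x)/4


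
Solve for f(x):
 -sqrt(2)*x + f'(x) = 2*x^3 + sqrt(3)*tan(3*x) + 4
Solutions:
 f(x) = C1 + x^4/2 + sqrt(2)*x^2/2 + 4*x - sqrt(3)*log(cos(3*x))/3


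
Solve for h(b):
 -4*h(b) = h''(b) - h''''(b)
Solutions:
 h(b) = C1*exp(-sqrt(2)*b*sqrt(1 + sqrt(17))/2) + C2*exp(sqrt(2)*b*sqrt(1 + sqrt(17))/2) + C3*sin(sqrt(2)*b*sqrt(-1 + sqrt(17))/2) + C4*cos(sqrt(2)*b*sqrt(-1 + sqrt(17))/2)


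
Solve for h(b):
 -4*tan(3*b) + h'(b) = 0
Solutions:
 h(b) = C1 - 4*log(cos(3*b))/3


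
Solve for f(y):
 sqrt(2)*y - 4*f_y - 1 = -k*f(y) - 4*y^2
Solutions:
 f(y) = C1*exp(k*y/4) - 4*y^2/k - sqrt(2)*y/k + 1/k - 32*y/k^2 - 4*sqrt(2)/k^2 - 128/k^3


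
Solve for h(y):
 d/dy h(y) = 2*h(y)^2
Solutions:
 h(y) = -1/(C1 + 2*y)


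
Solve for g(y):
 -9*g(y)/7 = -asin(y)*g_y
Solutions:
 g(y) = C1*exp(9*Integral(1/asin(y), y)/7)


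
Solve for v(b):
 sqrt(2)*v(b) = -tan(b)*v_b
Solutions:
 v(b) = C1/sin(b)^(sqrt(2))


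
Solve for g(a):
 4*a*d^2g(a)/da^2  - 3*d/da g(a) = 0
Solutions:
 g(a) = C1 + C2*a^(7/4)


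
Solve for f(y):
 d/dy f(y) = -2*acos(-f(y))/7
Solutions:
 Integral(1/acos(-_y), (_y, f(y))) = C1 - 2*y/7


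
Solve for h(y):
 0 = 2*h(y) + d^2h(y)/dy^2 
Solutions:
 h(y) = C1*sin(sqrt(2)*y) + C2*cos(sqrt(2)*y)


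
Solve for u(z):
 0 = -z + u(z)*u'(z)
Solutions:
 u(z) = -sqrt(C1 + z^2)
 u(z) = sqrt(C1 + z^2)


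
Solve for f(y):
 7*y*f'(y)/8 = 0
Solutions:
 f(y) = C1


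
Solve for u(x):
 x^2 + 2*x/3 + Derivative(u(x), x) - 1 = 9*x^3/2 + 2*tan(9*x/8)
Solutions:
 u(x) = C1 + 9*x^4/8 - x^3/3 - x^2/3 + x - 16*log(cos(9*x/8))/9


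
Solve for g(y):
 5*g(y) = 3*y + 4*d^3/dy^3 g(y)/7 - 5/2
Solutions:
 g(y) = C3*exp(70^(1/3)*y/2) + 3*y/5 + (C1*sin(sqrt(3)*70^(1/3)*y/4) + C2*cos(sqrt(3)*70^(1/3)*y/4))*exp(-70^(1/3)*y/4) - 1/2


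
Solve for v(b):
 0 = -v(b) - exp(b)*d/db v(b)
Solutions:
 v(b) = C1*exp(exp(-b))


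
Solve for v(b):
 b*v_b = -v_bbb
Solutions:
 v(b) = C1 + Integral(C2*airyai(-b) + C3*airybi(-b), b)


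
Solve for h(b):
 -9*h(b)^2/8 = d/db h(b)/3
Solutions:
 h(b) = 8/(C1 + 27*b)


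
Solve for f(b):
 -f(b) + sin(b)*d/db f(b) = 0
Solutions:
 f(b) = C1*sqrt(cos(b) - 1)/sqrt(cos(b) + 1)


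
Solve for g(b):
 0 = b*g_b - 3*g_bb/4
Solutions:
 g(b) = C1 + C2*erfi(sqrt(6)*b/3)


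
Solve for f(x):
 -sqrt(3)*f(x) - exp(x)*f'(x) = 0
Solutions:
 f(x) = C1*exp(sqrt(3)*exp(-x))


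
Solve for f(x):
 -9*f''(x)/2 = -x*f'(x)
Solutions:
 f(x) = C1 + C2*erfi(x/3)


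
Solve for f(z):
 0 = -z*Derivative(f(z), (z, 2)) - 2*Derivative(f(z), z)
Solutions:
 f(z) = C1 + C2/z


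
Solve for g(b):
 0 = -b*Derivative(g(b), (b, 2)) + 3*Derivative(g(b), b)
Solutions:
 g(b) = C1 + C2*b^4


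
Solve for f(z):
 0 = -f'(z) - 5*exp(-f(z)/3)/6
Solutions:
 f(z) = 3*log(C1 - 5*z/18)


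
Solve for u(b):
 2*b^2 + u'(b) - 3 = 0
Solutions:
 u(b) = C1 - 2*b^3/3 + 3*b


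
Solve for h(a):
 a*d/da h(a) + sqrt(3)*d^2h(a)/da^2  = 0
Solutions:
 h(a) = C1 + C2*erf(sqrt(2)*3^(3/4)*a/6)


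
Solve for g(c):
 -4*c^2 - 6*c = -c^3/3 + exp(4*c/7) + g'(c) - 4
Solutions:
 g(c) = C1 + c^4/12 - 4*c^3/3 - 3*c^2 + 4*c - 7*exp(4*c/7)/4


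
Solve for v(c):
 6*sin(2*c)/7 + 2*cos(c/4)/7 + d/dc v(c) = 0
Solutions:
 v(c) = C1 - 8*sin(c/4)/7 + 3*cos(2*c)/7


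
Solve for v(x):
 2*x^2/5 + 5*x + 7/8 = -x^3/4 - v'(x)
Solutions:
 v(x) = C1 - x^4/16 - 2*x^3/15 - 5*x^2/2 - 7*x/8


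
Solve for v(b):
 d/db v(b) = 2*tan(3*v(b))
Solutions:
 v(b) = -asin(C1*exp(6*b))/3 + pi/3
 v(b) = asin(C1*exp(6*b))/3


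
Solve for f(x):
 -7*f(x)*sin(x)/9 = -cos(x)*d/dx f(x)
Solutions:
 f(x) = C1/cos(x)^(7/9)


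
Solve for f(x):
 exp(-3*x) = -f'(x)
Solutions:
 f(x) = C1 + exp(-3*x)/3


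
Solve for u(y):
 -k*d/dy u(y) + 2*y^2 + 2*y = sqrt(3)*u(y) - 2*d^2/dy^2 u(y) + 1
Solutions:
 u(y) = C1*exp(y*(k - sqrt(k^2 + 8*sqrt(3)))/4) + C2*exp(y*(k + sqrt(k^2 + 8*sqrt(3)))/4) + 4*sqrt(3)*k^2/9 - 4*k*y/3 - 2*k/3 + 2*sqrt(3)*y^2/3 + 2*sqrt(3)*y/3 - sqrt(3)/3 + 8/3


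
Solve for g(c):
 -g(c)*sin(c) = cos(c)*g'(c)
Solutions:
 g(c) = C1*cos(c)


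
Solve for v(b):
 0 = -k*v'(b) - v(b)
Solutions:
 v(b) = C1*exp(-b/k)


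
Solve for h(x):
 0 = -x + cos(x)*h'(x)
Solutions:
 h(x) = C1 + Integral(x/cos(x), x)


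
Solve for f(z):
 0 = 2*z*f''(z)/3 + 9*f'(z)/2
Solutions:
 f(z) = C1 + C2/z^(23/4)


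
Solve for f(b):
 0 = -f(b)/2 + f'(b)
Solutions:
 f(b) = C1*exp(b/2)


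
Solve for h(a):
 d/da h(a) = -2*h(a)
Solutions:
 h(a) = C1*exp(-2*a)


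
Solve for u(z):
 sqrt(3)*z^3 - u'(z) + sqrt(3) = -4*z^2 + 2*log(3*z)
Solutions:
 u(z) = C1 + sqrt(3)*z^4/4 + 4*z^3/3 - 2*z*log(z) - z*log(9) + sqrt(3)*z + 2*z


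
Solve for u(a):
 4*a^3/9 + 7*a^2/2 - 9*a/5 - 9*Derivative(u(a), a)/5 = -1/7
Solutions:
 u(a) = C1 + 5*a^4/81 + 35*a^3/54 - a^2/2 + 5*a/63


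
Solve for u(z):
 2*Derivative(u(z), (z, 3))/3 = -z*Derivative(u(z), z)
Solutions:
 u(z) = C1 + Integral(C2*airyai(-2^(2/3)*3^(1/3)*z/2) + C3*airybi(-2^(2/3)*3^(1/3)*z/2), z)


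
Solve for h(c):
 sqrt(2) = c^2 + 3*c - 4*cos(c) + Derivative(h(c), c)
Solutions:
 h(c) = C1 - c^3/3 - 3*c^2/2 + sqrt(2)*c + 4*sin(c)


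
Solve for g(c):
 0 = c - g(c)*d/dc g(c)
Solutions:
 g(c) = -sqrt(C1 + c^2)
 g(c) = sqrt(C1 + c^2)


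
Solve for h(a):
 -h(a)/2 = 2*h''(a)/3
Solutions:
 h(a) = C1*sin(sqrt(3)*a/2) + C2*cos(sqrt(3)*a/2)


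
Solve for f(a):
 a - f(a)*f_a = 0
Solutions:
 f(a) = -sqrt(C1 + a^2)
 f(a) = sqrt(C1 + a^2)


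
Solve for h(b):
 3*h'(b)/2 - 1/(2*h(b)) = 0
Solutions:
 h(b) = -sqrt(C1 + 6*b)/3
 h(b) = sqrt(C1 + 6*b)/3


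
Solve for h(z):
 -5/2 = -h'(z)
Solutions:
 h(z) = C1 + 5*z/2


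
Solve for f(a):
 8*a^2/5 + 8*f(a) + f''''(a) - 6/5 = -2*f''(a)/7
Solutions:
 f(a) = -a^2/5 + (C1*sin(2^(3/4)*a*cos(atan(sqrt(391))/2)) + C2*cos(2^(3/4)*a*cos(atan(sqrt(391))/2)))*exp(-2^(3/4)*a*sin(atan(sqrt(391))/2)) + (C3*sin(2^(3/4)*a*cos(atan(sqrt(391))/2)) + C4*cos(2^(3/4)*a*cos(atan(sqrt(391))/2)))*exp(2^(3/4)*a*sin(atan(sqrt(391))/2)) + 23/140


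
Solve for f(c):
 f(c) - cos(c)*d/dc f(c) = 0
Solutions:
 f(c) = C1*sqrt(sin(c) + 1)/sqrt(sin(c) - 1)


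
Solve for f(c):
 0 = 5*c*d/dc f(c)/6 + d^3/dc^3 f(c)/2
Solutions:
 f(c) = C1 + Integral(C2*airyai(-3^(2/3)*5^(1/3)*c/3) + C3*airybi(-3^(2/3)*5^(1/3)*c/3), c)


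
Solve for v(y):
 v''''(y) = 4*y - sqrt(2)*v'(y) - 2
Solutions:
 v(y) = C1 + C4*exp(-2^(1/6)*y) + sqrt(2)*y^2 - sqrt(2)*y + (C2*sin(2^(1/6)*sqrt(3)*y/2) + C3*cos(2^(1/6)*sqrt(3)*y/2))*exp(2^(1/6)*y/2)


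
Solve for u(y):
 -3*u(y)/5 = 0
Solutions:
 u(y) = 0


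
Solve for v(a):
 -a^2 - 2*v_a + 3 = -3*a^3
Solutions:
 v(a) = C1 + 3*a^4/8 - a^3/6 + 3*a/2


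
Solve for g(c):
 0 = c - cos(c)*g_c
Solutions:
 g(c) = C1 + Integral(c/cos(c), c)


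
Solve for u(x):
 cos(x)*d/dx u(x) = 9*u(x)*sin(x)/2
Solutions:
 u(x) = C1/cos(x)^(9/2)


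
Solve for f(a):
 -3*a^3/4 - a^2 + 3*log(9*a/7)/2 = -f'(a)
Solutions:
 f(a) = C1 + 3*a^4/16 + a^3/3 - 3*a*log(a)/2 - 3*a*log(3) + 3*a/2 + 3*a*log(7)/2


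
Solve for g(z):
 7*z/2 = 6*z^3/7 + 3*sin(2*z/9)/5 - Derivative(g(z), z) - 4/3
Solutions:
 g(z) = C1 + 3*z^4/14 - 7*z^2/4 - 4*z/3 - 27*cos(2*z/9)/10


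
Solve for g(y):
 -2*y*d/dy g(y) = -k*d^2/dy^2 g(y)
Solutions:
 g(y) = C1 + C2*erf(y*sqrt(-1/k))/sqrt(-1/k)


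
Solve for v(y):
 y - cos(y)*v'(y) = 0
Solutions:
 v(y) = C1 + Integral(y/cos(y), y)


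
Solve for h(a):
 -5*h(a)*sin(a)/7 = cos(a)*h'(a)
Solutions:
 h(a) = C1*cos(a)^(5/7)


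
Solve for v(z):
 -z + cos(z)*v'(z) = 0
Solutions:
 v(z) = C1 + Integral(z/cos(z), z)


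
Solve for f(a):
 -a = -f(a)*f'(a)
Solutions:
 f(a) = -sqrt(C1 + a^2)
 f(a) = sqrt(C1 + a^2)


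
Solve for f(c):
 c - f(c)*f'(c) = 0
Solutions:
 f(c) = -sqrt(C1 + c^2)
 f(c) = sqrt(C1 + c^2)


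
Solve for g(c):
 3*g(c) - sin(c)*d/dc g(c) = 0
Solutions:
 g(c) = C1*(cos(c) - 1)^(3/2)/(cos(c) + 1)^(3/2)


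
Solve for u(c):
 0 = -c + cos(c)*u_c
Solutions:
 u(c) = C1 + Integral(c/cos(c), c)


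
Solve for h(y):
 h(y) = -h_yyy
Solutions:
 h(y) = C3*exp(-y) + (C1*sin(sqrt(3)*y/2) + C2*cos(sqrt(3)*y/2))*exp(y/2)


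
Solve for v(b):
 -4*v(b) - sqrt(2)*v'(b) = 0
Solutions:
 v(b) = C1*exp(-2*sqrt(2)*b)


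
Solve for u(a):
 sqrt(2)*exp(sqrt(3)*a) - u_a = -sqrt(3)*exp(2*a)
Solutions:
 u(a) = C1 + sqrt(3)*exp(2*a)/2 + sqrt(6)*exp(sqrt(3)*a)/3


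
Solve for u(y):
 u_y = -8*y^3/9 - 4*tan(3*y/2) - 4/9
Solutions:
 u(y) = C1 - 2*y^4/9 - 4*y/9 + 8*log(cos(3*y/2))/3


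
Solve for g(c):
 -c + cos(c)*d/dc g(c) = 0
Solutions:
 g(c) = C1 + Integral(c/cos(c), c)


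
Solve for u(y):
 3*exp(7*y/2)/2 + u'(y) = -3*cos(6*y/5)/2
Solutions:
 u(y) = C1 - 3*exp(7*y/2)/7 - 5*sin(6*y/5)/4


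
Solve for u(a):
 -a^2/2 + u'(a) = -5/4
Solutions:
 u(a) = C1 + a^3/6 - 5*a/4


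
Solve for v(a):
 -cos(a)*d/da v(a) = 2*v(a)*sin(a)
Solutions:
 v(a) = C1*cos(a)^2


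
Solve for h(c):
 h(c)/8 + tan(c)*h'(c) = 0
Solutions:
 h(c) = C1/sin(c)^(1/8)


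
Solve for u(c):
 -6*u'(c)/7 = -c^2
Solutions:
 u(c) = C1 + 7*c^3/18


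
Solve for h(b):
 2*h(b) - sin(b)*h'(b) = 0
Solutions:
 h(b) = C1*(cos(b) - 1)/(cos(b) + 1)


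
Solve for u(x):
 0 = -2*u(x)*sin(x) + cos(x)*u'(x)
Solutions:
 u(x) = C1/cos(x)^2


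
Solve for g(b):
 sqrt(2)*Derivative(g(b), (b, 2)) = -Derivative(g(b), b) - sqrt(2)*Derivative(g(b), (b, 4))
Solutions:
 g(b) = C1 + C2*exp(-sqrt(2)*3^(1/3)*b*(-(9 + sqrt(105))^(1/3) + 2*3^(1/3)/(9 + sqrt(105))^(1/3))/12)*sin(sqrt(2)*3^(1/6)*b*(6/(9 + sqrt(105))^(1/3) + 3^(2/3)*(9 + sqrt(105))^(1/3))/12) + C3*exp(-sqrt(2)*3^(1/3)*b*(-(9 + sqrt(105))^(1/3) + 2*3^(1/3)/(9 + sqrt(105))^(1/3))/12)*cos(sqrt(2)*3^(1/6)*b*(6/(9 + sqrt(105))^(1/3) + 3^(2/3)*(9 + sqrt(105))^(1/3))/12) + C4*exp(sqrt(2)*3^(1/3)*b*(-(9 + sqrt(105))^(1/3) + 2*3^(1/3)/(9 + sqrt(105))^(1/3))/6)


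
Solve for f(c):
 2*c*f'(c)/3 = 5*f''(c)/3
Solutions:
 f(c) = C1 + C2*erfi(sqrt(5)*c/5)


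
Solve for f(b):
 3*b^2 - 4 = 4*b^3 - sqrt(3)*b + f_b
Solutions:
 f(b) = C1 - b^4 + b^3 + sqrt(3)*b^2/2 - 4*b


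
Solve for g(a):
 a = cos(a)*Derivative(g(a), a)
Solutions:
 g(a) = C1 + Integral(a/cos(a), a)


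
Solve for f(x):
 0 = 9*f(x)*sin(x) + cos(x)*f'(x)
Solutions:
 f(x) = C1*cos(x)^9


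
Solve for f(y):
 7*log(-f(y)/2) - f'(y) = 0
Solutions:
 -Integral(1/(log(-_y) - log(2)), (_y, f(y)))/7 = C1 - y


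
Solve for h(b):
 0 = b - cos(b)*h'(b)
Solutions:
 h(b) = C1 + Integral(b/cos(b), b)


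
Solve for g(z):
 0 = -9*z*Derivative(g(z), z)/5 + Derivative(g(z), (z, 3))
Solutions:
 g(z) = C1 + Integral(C2*airyai(15^(2/3)*z/5) + C3*airybi(15^(2/3)*z/5), z)


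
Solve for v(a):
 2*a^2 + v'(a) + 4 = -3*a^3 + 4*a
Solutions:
 v(a) = C1 - 3*a^4/4 - 2*a^3/3 + 2*a^2 - 4*a


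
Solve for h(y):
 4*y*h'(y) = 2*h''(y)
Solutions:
 h(y) = C1 + C2*erfi(y)


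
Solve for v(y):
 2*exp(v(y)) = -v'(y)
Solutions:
 v(y) = log(1/(C1 + 2*y))


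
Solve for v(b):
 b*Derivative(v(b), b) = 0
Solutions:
 v(b) = C1


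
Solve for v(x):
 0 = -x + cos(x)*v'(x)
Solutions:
 v(x) = C1 + Integral(x/cos(x), x)


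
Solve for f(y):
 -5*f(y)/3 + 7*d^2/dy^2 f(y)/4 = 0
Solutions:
 f(y) = C1*exp(-2*sqrt(105)*y/21) + C2*exp(2*sqrt(105)*y/21)


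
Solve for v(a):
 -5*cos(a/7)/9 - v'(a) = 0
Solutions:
 v(a) = C1 - 35*sin(a/7)/9


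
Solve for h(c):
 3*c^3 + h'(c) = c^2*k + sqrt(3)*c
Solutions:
 h(c) = C1 - 3*c^4/4 + c^3*k/3 + sqrt(3)*c^2/2


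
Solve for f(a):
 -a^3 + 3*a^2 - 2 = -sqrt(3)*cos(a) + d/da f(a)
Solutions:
 f(a) = C1 - a^4/4 + a^3 - 2*a + sqrt(3)*sin(a)


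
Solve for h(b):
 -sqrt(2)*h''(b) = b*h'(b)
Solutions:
 h(b) = C1 + C2*erf(2^(1/4)*b/2)


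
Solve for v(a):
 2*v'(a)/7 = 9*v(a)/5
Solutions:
 v(a) = C1*exp(63*a/10)


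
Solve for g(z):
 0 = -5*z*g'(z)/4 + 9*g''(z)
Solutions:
 g(z) = C1 + C2*erfi(sqrt(10)*z/12)


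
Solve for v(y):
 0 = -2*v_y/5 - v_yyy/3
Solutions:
 v(y) = C1 + C2*sin(sqrt(30)*y/5) + C3*cos(sqrt(30)*y/5)


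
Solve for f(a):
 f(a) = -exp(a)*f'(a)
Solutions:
 f(a) = C1*exp(exp(-a))


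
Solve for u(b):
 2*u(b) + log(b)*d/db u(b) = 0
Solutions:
 u(b) = C1*exp(-2*li(b))


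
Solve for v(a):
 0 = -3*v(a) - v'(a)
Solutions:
 v(a) = C1*exp(-3*a)


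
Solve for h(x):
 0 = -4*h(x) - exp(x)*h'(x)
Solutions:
 h(x) = C1*exp(4*exp(-x))


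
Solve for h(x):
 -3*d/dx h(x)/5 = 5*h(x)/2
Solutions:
 h(x) = C1*exp(-25*x/6)


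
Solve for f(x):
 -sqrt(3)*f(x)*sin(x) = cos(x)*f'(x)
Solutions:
 f(x) = C1*cos(x)^(sqrt(3))


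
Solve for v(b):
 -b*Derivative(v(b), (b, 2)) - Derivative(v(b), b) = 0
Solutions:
 v(b) = C1 + C2*log(b)


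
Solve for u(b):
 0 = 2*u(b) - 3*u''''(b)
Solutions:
 u(b) = C1*exp(-2^(1/4)*3^(3/4)*b/3) + C2*exp(2^(1/4)*3^(3/4)*b/3) + C3*sin(2^(1/4)*3^(3/4)*b/3) + C4*cos(2^(1/4)*3^(3/4)*b/3)


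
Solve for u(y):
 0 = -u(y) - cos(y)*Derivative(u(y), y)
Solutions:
 u(y) = C1*sqrt(sin(y) - 1)/sqrt(sin(y) + 1)


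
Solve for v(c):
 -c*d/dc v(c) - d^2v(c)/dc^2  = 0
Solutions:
 v(c) = C1 + C2*erf(sqrt(2)*c/2)


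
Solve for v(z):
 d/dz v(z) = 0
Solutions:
 v(z) = C1


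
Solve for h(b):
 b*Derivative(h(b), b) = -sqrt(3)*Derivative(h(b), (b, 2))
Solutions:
 h(b) = C1 + C2*erf(sqrt(2)*3^(3/4)*b/6)


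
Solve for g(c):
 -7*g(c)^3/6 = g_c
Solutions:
 g(c) = -sqrt(3)*sqrt(-1/(C1 - 7*c))
 g(c) = sqrt(3)*sqrt(-1/(C1 - 7*c))


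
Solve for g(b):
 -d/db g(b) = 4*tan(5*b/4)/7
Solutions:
 g(b) = C1 + 16*log(cos(5*b/4))/35


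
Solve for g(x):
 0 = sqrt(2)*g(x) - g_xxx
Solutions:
 g(x) = C3*exp(2^(1/6)*x) + (C1*sin(2^(1/6)*sqrt(3)*x/2) + C2*cos(2^(1/6)*sqrt(3)*x/2))*exp(-2^(1/6)*x/2)


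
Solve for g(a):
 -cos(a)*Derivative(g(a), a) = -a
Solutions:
 g(a) = C1 + Integral(a/cos(a), a)


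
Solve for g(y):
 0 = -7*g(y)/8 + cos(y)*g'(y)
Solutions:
 g(y) = C1*(sin(y) + 1)^(7/16)/(sin(y) - 1)^(7/16)


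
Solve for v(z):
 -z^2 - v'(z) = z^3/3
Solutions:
 v(z) = C1 - z^4/12 - z^3/3


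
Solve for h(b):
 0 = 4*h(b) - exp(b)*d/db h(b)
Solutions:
 h(b) = C1*exp(-4*exp(-b))


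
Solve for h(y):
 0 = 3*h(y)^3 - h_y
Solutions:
 h(y) = -sqrt(2)*sqrt(-1/(C1 + 3*y))/2
 h(y) = sqrt(2)*sqrt(-1/(C1 + 3*y))/2


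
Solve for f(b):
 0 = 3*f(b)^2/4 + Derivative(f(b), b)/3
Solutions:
 f(b) = 4/(C1 + 9*b)


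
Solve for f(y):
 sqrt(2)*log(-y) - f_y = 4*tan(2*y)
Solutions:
 f(y) = C1 + sqrt(2)*y*(log(-y) - 1) + 2*log(cos(2*y))


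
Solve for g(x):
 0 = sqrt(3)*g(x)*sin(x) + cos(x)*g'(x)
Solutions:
 g(x) = C1*cos(x)^(sqrt(3))


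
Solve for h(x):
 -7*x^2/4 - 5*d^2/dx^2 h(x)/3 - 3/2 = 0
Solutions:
 h(x) = C1 + C2*x - 7*x^4/80 - 9*x^2/20


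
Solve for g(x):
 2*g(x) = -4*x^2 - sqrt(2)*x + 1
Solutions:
 g(x) = -2*x^2 - sqrt(2)*x/2 + 1/2


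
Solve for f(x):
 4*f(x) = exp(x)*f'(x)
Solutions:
 f(x) = C1*exp(-4*exp(-x))


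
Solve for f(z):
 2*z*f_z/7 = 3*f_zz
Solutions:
 f(z) = C1 + C2*erfi(sqrt(21)*z/21)


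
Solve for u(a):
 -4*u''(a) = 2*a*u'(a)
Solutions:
 u(a) = C1 + C2*erf(a/2)


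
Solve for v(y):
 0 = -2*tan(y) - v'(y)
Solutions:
 v(y) = C1 + 2*log(cos(y))


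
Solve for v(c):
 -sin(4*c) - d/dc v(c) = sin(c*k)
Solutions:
 v(c) = C1 + cos(4*c)/4 + cos(c*k)/k


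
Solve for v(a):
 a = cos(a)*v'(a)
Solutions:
 v(a) = C1 + Integral(a/cos(a), a)


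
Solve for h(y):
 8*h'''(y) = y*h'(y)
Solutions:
 h(y) = C1 + Integral(C2*airyai(y/2) + C3*airybi(y/2), y)


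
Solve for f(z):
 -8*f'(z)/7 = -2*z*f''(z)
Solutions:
 f(z) = C1 + C2*z^(11/7)


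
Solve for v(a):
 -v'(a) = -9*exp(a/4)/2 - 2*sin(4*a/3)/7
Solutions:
 v(a) = C1 + 18*exp(a/4) - 3*cos(4*a/3)/14


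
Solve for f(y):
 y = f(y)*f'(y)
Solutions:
 f(y) = -sqrt(C1 + y^2)
 f(y) = sqrt(C1 + y^2)


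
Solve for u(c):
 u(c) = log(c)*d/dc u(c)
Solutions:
 u(c) = C1*exp(li(c))


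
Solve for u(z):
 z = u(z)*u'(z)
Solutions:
 u(z) = -sqrt(C1 + z^2)
 u(z) = sqrt(C1 + z^2)


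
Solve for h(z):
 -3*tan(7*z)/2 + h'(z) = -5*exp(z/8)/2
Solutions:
 h(z) = C1 - 20*exp(z/8) - 3*log(cos(7*z))/14


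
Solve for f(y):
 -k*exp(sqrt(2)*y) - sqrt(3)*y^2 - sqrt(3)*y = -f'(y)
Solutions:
 f(y) = C1 + sqrt(2)*k*exp(sqrt(2)*y)/2 + sqrt(3)*y^3/3 + sqrt(3)*y^2/2


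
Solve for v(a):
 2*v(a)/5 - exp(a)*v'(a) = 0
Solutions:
 v(a) = C1*exp(-2*exp(-a)/5)


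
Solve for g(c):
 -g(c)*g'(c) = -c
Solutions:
 g(c) = -sqrt(C1 + c^2)
 g(c) = sqrt(C1 + c^2)


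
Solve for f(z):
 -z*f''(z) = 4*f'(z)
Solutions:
 f(z) = C1 + C2/z^3


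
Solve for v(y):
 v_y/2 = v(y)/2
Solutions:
 v(y) = C1*exp(y)


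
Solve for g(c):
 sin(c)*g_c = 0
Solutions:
 g(c) = C1


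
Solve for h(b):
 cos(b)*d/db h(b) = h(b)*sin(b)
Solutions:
 h(b) = C1/cos(b)


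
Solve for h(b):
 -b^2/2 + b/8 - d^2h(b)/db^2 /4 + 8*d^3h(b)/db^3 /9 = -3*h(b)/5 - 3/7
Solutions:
 h(b) = C1*exp(3*b*(5*5^(1/3)/(64*sqrt(1019) + 2043)^(1/3) + 10 + 5^(2/3)*(64*sqrt(1019) + 2043)^(1/3))/320)*sin(3*sqrt(3)*5^(1/3)*b*(-5^(1/3)*(64*sqrt(1019) + 2043)^(1/3) + 5/(64*sqrt(1019) + 2043)^(1/3))/320) + C2*exp(3*b*(5*5^(1/3)/(64*sqrt(1019) + 2043)^(1/3) + 10 + 5^(2/3)*(64*sqrt(1019) + 2043)^(1/3))/320)*cos(3*sqrt(3)*5^(1/3)*b*(-5^(1/3)*(64*sqrt(1019) + 2043)^(1/3) + 5/(64*sqrt(1019) + 2043)^(1/3))/320) + C3*exp(3*b*(-5^(2/3)*(64*sqrt(1019) + 2043)^(1/3) - 5*5^(1/3)/(64*sqrt(1019) + 2043)^(1/3) + 5)/160) + 5*b^2/6 - 5*b/24 - 5/252


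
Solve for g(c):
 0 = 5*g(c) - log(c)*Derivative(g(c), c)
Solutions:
 g(c) = C1*exp(5*li(c))


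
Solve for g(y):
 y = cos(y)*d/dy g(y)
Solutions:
 g(y) = C1 + Integral(y/cos(y), y)


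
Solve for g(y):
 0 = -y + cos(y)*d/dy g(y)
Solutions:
 g(y) = C1 + Integral(y/cos(y), y)


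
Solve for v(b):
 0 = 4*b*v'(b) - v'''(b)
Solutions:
 v(b) = C1 + Integral(C2*airyai(2^(2/3)*b) + C3*airybi(2^(2/3)*b), b)


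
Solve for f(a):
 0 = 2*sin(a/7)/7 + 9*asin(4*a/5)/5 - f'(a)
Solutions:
 f(a) = C1 + 9*a*asin(4*a/5)/5 + 9*sqrt(25 - 16*a^2)/20 - 2*cos(a/7)


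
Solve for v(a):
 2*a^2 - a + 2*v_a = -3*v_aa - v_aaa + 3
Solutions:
 v(a) = C1 + C2*exp(-2*a) + C3*exp(-a) - a^3/3 + 7*a^2/4 - 11*a/4


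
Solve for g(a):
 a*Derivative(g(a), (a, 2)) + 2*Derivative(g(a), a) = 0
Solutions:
 g(a) = C1 + C2/a


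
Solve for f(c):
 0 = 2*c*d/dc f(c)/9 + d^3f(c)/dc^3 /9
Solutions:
 f(c) = C1 + Integral(C2*airyai(-2^(1/3)*c) + C3*airybi(-2^(1/3)*c), c)


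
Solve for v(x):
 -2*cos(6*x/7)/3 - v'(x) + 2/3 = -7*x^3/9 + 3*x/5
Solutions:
 v(x) = C1 + 7*x^4/36 - 3*x^2/10 + 2*x/3 - 7*sin(6*x/7)/9


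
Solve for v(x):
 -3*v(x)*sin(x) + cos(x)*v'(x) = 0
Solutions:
 v(x) = C1/cos(x)^3


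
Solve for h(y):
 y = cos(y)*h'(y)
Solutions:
 h(y) = C1 + Integral(y/cos(y), y)


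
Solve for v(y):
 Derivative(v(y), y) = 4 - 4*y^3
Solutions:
 v(y) = C1 - y^4 + 4*y


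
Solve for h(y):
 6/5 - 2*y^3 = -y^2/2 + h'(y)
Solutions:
 h(y) = C1 - y^4/2 + y^3/6 + 6*y/5


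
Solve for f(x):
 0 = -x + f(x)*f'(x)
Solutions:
 f(x) = -sqrt(C1 + x^2)
 f(x) = sqrt(C1 + x^2)


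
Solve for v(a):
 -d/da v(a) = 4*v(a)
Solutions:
 v(a) = C1*exp(-4*a)


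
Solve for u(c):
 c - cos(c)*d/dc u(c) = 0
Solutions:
 u(c) = C1 + Integral(c/cos(c), c)


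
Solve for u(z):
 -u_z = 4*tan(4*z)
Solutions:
 u(z) = C1 + log(cos(4*z))


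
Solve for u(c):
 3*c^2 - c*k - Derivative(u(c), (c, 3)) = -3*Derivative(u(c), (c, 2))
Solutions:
 u(c) = C1 + C2*c + C3*exp(3*c) - c^4/12 + c^3*(k - 2)/18 + c^2*(k - 2)/18


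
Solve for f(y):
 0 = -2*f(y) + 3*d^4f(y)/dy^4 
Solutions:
 f(y) = C1*exp(-2^(1/4)*3^(3/4)*y/3) + C2*exp(2^(1/4)*3^(3/4)*y/3) + C3*sin(2^(1/4)*3^(3/4)*y/3) + C4*cos(2^(1/4)*3^(3/4)*y/3)


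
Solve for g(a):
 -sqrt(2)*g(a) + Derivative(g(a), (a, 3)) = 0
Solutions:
 g(a) = C3*exp(2^(1/6)*a) + (C1*sin(2^(1/6)*sqrt(3)*a/2) + C2*cos(2^(1/6)*sqrt(3)*a/2))*exp(-2^(1/6)*a/2)


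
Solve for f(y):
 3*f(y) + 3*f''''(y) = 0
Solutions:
 f(y) = (C1*sin(sqrt(2)*y/2) + C2*cos(sqrt(2)*y/2))*exp(-sqrt(2)*y/2) + (C3*sin(sqrt(2)*y/2) + C4*cos(sqrt(2)*y/2))*exp(sqrt(2)*y/2)


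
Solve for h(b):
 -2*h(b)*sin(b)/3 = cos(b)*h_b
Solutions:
 h(b) = C1*cos(b)^(2/3)


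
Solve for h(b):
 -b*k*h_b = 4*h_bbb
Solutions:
 h(b) = C1 + Integral(C2*airyai(2^(1/3)*b*(-k)^(1/3)/2) + C3*airybi(2^(1/3)*b*(-k)^(1/3)/2), b)


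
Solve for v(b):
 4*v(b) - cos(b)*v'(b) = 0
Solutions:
 v(b) = C1*(sin(b)^2 + 2*sin(b) + 1)/(sin(b)^2 - 2*sin(b) + 1)


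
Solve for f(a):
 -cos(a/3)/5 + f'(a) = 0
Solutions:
 f(a) = C1 + 3*sin(a/3)/5


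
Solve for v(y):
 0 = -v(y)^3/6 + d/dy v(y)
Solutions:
 v(y) = -sqrt(3)*sqrt(-1/(C1 + y))
 v(y) = sqrt(3)*sqrt(-1/(C1 + y))


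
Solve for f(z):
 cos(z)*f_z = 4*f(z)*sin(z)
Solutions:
 f(z) = C1/cos(z)^4


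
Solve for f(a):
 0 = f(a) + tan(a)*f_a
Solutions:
 f(a) = C1/sin(a)


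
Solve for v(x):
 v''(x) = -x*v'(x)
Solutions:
 v(x) = C1 + C2*erf(sqrt(2)*x/2)


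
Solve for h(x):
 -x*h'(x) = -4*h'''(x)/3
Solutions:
 h(x) = C1 + Integral(C2*airyai(6^(1/3)*x/2) + C3*airybi(6^(1/3)*x/2), x)


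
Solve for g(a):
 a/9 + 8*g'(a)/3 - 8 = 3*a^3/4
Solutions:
 g(a) = C1 + 9*a^4/128 - a^2/48 + 3*a


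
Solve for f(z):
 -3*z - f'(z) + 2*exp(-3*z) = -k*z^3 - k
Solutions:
 f(z) = C1 + k*z^4/4 + k*z - 3*z^2/2 - 2*exp(-3*z)/3


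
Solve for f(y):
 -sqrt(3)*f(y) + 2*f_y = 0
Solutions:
 f(y) = C1*exp(sqrt(3)*y/2)


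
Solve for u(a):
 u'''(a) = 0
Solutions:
 u(a) = C1 + C2*a + C3*a^2


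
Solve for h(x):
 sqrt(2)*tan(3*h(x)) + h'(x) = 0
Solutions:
 h(x) = -asin(C1*exp(-3*sqrt(2)*x))/3 + pi/3
 h(x) = asin(C1*exp(-3*sqrt(2)*x))/3


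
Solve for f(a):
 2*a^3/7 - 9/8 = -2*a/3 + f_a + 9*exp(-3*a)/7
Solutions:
 f(a) = C1 + a^4/14 + a^2/3 - 9*a/8 + 3*exp(-3*a)/7


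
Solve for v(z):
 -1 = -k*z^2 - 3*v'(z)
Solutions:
 v(z) = C1 - k*z^3/9 + z/3


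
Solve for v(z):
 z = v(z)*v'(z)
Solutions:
 v(z) = -sqrt(C1 + z^2)
 v(z) = sqrt(C1 + z^2)


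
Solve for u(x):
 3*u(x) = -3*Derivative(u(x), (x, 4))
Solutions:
 u(x) = (C1*sin(sqrt(2)*x/2) + C2*cos(sqrt(2)*x/2))*exp(-sqrt(2)*x/2) + (C3*sin(sqrt(2)*x/2) + C4*cos(sqrt(2)*x/2))*exp(sqrt(2)*x/2)


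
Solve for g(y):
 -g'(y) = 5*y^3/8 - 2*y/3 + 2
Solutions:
 g(y) = C1 - 5*y^4/32 + y^2/3 - 2*y


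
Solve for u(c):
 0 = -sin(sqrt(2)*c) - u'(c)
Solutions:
 u(c) = C1 + sqrt(2)*cos(sqrt(2)*c)/2


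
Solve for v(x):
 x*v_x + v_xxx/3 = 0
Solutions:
 v(x) = C1 + Integral(C2*airyai(-3^(1/3)*x) + C3*airybi(-3^(1/3)*x), x)


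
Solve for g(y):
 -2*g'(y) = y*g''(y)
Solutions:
 g(y) = C1 + C2/y


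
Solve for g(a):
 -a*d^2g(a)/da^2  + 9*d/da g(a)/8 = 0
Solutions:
 g(a) = C1 + C2*a^(17/8)


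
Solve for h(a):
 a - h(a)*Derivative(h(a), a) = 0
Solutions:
 h(a) = -sqrt(C1 + a^2)
 h(a) = sqrt(C1 + a^2)


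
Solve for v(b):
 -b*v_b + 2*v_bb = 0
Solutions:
 v(b) = C1 + C2*erfi(b/2)


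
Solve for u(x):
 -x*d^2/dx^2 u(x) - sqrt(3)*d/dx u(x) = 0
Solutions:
 u(x) = C1 + C2*x^(1 - sqrt(3))


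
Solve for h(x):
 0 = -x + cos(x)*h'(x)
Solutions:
 h(x) = C1 + Integral(x/cos(x), x)


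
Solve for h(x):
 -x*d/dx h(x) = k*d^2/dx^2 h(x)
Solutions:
 h(x) = C1 + C2*sqrt(k)*erf(sqrt(2)*x*sqrt(1/k)/2)


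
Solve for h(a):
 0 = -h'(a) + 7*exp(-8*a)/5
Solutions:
 h(a) = C1 - 7*exp(-8*a)/40


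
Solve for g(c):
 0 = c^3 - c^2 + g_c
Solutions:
 g(c) = C1 - c^4/4 + c^3/3


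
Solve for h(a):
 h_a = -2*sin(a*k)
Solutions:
 h(a) = C1 + 2*cos(a*k)/k


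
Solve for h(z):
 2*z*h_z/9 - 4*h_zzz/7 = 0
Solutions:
 h(z) = C1 + Integral(C2*airyai(84^(1/3)*z/6) + C3*airybi(84^(1/3)*z/6), z)


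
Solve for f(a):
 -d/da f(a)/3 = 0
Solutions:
 f(a) = C1


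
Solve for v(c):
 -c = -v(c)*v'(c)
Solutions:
 v(c) = -sqrt(C1 + c^2)
 v(c) = sqrt(C1 + c^2)


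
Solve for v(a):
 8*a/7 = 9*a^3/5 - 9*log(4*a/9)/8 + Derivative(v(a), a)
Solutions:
 v(a) = C1 - 9*a^4/20 + 4*a^2/7 + 9*a*log(a)/8 - 9*a*log(3)/4 - 9*a/8 + 9*a*log(2)/4


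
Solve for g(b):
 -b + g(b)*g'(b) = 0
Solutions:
 g(b) = -sqrt(C1 + b^2)
 g(b) = sqrt(C1 + b^2)


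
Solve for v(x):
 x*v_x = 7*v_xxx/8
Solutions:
 v(x) = C1 + Integral(C2*airyai(2*7^(2/3)*x/7) + C3*airybi(2*7^(2/3)*x/7), x)


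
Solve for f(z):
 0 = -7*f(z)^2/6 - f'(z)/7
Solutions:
 f(z) = 6/(C1 + 49*z)


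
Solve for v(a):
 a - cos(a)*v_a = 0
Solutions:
 v(a) = C1 + Integral(a/cos(a), a)


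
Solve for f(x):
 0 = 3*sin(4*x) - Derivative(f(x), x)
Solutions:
 f(x) = C1 - 3*cos(4*x)/4


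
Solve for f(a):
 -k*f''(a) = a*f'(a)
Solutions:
 f(a) = C1 + C2*sqrt(k)*erf(sqrt(2)*a*sqrt(1/k)/2)


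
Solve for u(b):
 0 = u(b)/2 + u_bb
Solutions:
 u(b) = C1*sin(sqrt(2)*b/2) + C2*cos(sqrt(2)*b/2)


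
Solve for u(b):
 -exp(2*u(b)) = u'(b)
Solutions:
 u(b) = log(-sqrt(-1/(C1 - b))) - log(2)/2
 u(b) = log(-1/(C1 - b))/2 - log(2)/2


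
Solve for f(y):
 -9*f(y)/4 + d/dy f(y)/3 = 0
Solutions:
 f(y) = C1*exp(27*y/4)


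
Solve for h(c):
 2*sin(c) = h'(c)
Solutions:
 h(c) = C1 - 2*cos(c)


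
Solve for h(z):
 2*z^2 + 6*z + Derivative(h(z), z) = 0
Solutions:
 h(z) = C1 - 2*z^3/3 - 3*z^2


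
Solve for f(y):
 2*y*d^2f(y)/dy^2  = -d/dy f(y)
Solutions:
 f(y) = C1 + C2*sqrt(y)


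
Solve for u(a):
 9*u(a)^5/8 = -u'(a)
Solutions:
 u(a) = -2^(1/4)*(1/(C1 + 9*a))^(1/4)
 u(a) = 2^(1/4)*(1/(C1 + 9*a))^(1/4)
 u(a) = -2^(1/4)*I*(1/(C1 + 9*a))^(1/4)
 u(a) = 2^(1/4)*I*(1/(C1 + 9*a))^(1/4)


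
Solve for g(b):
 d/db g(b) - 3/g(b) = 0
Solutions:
 g(b) = -sqrt(C1 + 6*b)
 g(b) = sqrt(C1 + 6*b)


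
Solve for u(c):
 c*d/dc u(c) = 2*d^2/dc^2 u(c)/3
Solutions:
 u(c) = C1 + C2*erfi(sqrt(3)*c/2)
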